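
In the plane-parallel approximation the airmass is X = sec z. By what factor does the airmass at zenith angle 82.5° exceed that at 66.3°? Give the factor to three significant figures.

3.08

X(82.5°)/X(66.3°) = sec 82.5° / sec 66.3° = cos 66.3° / cos 82.5° = 0.4019/0.1305 = 3.0794.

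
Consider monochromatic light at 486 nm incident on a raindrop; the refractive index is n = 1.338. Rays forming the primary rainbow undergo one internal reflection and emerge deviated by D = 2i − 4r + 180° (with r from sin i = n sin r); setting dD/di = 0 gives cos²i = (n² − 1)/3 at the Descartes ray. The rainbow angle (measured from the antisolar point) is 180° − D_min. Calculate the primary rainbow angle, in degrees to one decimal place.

cos²i = (1.79024 − 1)/3 = 0.26341; i = arccos(0.51324) = 59.120°.
sin r = sin 59.120°/1.338 = 0.64144; r = 39.899°.
D_min = 2·59.120° − 4·39.899° + 180° = 138.643°.
Rainbow angle = 180° − D_min = 41.357°.

41.4°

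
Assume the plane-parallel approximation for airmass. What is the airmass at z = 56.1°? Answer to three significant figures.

X = sec z = 1/cos 56.1° = 1/0.5577 = 1.7929.

1.79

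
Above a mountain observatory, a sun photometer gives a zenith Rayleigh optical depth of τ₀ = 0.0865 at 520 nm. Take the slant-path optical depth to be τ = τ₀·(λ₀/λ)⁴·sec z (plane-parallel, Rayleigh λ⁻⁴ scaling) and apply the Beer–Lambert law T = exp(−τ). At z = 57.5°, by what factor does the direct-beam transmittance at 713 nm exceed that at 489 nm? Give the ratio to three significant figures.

1.17

Airmass: sec 57.5° = 1.8612.
τ(713 nm) = 0.0865 × (520/713)⁴ × 1.8612 = 0.0865 × 0.2829 × 1.8612 = 0.0455.
τ(489 nm) = 0.0865 × (520/489)⁴ × 1.8612 = 0.0865 × 1.2787 × 1.8612 = 0.2059.
T(713)/T(489) = exp(τ_B − τ_A) = exp(0.1603) = 1.1739.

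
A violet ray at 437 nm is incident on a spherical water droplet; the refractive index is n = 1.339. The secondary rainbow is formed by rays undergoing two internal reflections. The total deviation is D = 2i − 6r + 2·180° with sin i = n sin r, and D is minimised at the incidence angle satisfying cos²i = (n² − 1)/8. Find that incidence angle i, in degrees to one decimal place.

71.6°

cos²i = (1.339² − 1)/8 = (1.79292 − 1)/8 = 0.09912.
cos i = 0.31483, so i = 71.650°.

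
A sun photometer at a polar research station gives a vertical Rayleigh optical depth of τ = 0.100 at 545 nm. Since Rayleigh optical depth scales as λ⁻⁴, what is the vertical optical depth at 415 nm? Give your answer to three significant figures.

τ(415 nm) = τ(545 nm) × (545/415)⁴ = 0.100 × (1.3133)⁴ = 0.100 × 2.9744 = 0.2974.

0.297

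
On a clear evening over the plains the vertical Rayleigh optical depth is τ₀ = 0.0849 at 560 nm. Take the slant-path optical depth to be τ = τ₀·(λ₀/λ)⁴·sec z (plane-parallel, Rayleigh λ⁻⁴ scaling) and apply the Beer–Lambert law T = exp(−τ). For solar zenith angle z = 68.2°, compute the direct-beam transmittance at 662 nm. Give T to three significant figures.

sec 68.2° = 2.6927.
τ = 0.0849 × (560/662)⁴ × 2.6927 = 0.0849 × 0.5121 × 2.6927 = 0.1171.
T = exp(−0.1171) = 0.8895.

0.890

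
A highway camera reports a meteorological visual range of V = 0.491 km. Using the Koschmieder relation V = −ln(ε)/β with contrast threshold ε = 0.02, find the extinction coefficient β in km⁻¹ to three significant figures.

7.97 km⁻¹

β = −ln(0.02) / V = 3.912 / 0.491 = 7.9675 km⁻¹.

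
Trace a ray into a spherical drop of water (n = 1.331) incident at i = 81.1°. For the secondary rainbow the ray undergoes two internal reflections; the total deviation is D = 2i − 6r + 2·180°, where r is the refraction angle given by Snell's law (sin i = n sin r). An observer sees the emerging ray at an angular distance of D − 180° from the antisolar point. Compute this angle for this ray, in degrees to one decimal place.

54.6°

sin r = sin 81.1° / 1.331 = 0.9880/1.331 = 0.7423; r = 47.93°.
D = 2·81.1° − 6·47.93° + 2·180° = 162.20° − 287.55° + 360° = 234.65°.
Angle from antisolar point = D − 180° = 54.65°.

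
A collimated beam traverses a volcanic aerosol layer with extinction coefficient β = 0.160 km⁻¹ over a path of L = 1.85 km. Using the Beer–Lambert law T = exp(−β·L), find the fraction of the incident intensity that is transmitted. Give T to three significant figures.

τ = β·L = 0.160 × 1.85 = 0.2960.
T = exp(−0.2960) = 0.7438.

0.744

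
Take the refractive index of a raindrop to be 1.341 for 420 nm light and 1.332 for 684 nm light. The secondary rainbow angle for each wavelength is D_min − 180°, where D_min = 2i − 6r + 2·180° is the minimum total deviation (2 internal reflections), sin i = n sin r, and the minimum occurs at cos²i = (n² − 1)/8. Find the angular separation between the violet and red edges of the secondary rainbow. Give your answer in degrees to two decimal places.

2.34°

At 420 nm (n = 1.341): cos²i = 0.09979 → i = 71.586°, r = 45.034°, D_min = 232.966°, rainbow angle = 52.966°.
At 684 nm (n = 1.332): cos²i = 0.09678 → i = 71.875°, r = 45.520°, D_min = 230.628°, rainbow angle = 50.628°.
Angular width = |52.966° − 50.628°| = 2.337°.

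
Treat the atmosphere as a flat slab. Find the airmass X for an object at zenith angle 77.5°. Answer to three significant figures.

4.62

X = sec z = 1/cos 77.5° = 1/0.2164 = 4.6202.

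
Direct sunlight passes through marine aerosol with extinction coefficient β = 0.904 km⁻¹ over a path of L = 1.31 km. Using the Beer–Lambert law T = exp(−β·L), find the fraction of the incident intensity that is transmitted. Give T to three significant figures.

τ = β·L = 0.904 × 1.31 = 1.1842.
T = exp(−1.1842) = 0.3060.

0.306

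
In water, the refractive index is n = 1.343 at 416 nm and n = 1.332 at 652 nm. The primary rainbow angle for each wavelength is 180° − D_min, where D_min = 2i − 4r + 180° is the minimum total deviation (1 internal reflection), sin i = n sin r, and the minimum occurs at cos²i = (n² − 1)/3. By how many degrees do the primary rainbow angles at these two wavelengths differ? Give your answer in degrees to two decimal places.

1.58°

At 416 nm (n = 1.343): cos²i = 0.26788 → i = 58.830°, r = 39.577°, D_min = 139.354°, rainbow angle = 40.646°.
At 652 nm (n = 1.332): cos²i = 0.25807 → i = 59.469°, r = 40.290°, D_min = 137.776°, rainbow angle = 42.224°.
Angular width = |40.646° − 42.224°| = 1.578°.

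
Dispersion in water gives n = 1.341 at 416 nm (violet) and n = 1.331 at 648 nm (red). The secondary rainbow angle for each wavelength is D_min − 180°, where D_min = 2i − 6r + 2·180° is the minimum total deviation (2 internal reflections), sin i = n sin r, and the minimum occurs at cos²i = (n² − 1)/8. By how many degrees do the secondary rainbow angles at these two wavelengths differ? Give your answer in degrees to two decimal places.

At 416 nm (n = 1.341): cos²i = 0.09979 → i = 71.586°, r = 45.034°, D_min = 232.966°, rainbow angle = 52.966°.
At 648 nm (n = 1.331): cos²i = 0.09645 → i = 71.907°, r = 45.575°, D_min = 230.365°, rainbow angle = 50.365°.
Angular width = |52.966° − 50.365°| = 2.601°.

2.60°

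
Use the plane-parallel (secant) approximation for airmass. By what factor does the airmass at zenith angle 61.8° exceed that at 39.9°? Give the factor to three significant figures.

X(61.8°)/X(39.9°) = sec 61.8° / sec 39.9° = cos 39.9° / cos 61.8° = 0.7672/0.4726 = 1.6235.

1.62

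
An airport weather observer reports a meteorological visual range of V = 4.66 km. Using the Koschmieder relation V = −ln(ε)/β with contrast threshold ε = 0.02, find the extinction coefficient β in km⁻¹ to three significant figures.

β = −ln(0.02) / V = 3.912 / 4.66 = 0.8395 km⁻¹.

0.839 km⁻¹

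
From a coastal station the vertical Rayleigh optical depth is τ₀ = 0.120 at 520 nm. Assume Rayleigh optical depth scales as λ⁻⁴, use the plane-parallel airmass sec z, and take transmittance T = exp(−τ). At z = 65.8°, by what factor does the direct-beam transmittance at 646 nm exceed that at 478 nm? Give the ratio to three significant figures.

Airmass: sec 65.8° = 2.4395.
τ(646 nm) = 0.120 × (520/646)⁴ × 2.4395 = 0.120 × 0.4198 × 2.4395 = 0.1229.
τ(478 nm) = 0.120 × (520/478)⁴ × 2.4395 = 0.120 × 1.4006 × 2.4395 = 0.4100.
T(646)/T(478) = exp(τ_B − τ_A) = exp(0.2871) = 1.3325.

1.33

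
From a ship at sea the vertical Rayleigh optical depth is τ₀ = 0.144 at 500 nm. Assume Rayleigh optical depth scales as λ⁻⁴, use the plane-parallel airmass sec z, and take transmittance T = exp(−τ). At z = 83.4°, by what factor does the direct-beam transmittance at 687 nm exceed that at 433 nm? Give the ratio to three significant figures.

Airmass: sec 83.4° = 8.7004.
τ(687 nm) = 0.144 × (500/687)⁴ × 8.7004 = 0.144 × 0.2806 × 8.7004 = 0.3515.
τ(433 nm) = 0.144 × (500/433)⁴ × 8.7004 = 0.144 × 1.7780 × 8.7004 = 2.2276.
T(687)/T(433) = exp(τ_B − τ_A) = exp(1.8760) = 6.5276.

6.53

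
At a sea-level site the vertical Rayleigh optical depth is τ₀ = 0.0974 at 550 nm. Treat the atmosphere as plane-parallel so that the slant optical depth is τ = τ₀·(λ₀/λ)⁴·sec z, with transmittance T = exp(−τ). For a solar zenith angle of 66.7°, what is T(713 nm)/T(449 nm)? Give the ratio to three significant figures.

Airmass: sec 66.7° = 2.5282.
τ(713 nm) = 0.0974 × (550/713)⁴ × 2.5282 = 0.0974 × 0.3541 × 2.5282 = 0.0872.
τ(449 nm) = 0.0974 × (550/449)⁴ × 2.5282 = 0.0974 × 2.2515 × 2.5282 = 0.5544.
T(713)/T(449) = exp(τ_B − τ_A) = exp(0.4672) = 1.5955.

1.60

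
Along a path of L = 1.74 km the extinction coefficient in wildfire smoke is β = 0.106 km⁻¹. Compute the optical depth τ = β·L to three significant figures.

τ = β·L = 0.106 × 1.74 = 0.1844.

0.184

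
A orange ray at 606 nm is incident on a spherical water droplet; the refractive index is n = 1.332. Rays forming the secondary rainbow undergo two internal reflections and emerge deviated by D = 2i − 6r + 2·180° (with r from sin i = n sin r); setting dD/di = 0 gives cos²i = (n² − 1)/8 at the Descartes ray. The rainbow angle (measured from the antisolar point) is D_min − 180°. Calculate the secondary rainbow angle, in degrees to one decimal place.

cos²i = (1.77422 − 1)/8 = 0.09678; i = arccos(0.31109) = 71.875°.
sin r = sin 71.875°/1.332 = 0.71350; r = 45.520°.
D_min = 2·71.875° − 6·45.520° + 360° = 230.628°.
Rainbow angle = D_min − 180° = 50.628°.

50.6°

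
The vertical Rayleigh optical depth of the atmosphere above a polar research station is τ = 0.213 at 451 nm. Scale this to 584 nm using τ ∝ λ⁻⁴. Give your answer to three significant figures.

0.0758

τ(584 nm) = τ(451 nm) × (451/584)⁴ = 0.213 × (0.7723)⁴ = 0.213 × 0.3557 = 0.0758.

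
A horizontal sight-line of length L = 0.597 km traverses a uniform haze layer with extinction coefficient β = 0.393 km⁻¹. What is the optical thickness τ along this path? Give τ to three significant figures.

0.235

τ = β·L = 0.393 × 0.597 = 0.2346.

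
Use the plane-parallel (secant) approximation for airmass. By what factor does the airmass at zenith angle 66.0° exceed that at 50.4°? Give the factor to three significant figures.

X(66.0°)/X(50.4°) = sec 66.0° / sec 50.4° = cos 50.4° / cos 66.0° = 0.6374/0.4067 = 1.5672.

1.57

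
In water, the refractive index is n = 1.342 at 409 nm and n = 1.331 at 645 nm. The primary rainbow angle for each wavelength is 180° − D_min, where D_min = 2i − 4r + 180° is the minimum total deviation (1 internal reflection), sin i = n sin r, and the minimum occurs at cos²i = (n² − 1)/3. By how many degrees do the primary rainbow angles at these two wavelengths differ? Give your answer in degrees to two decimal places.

At 409 nm (n = 1.342): cos²i = 0.26699 → i = 58.888°, r = 39.641°, D_min = 139.213°, rainbow angle = 40.787°.
At 645 nm (n = 1.331): cos²i = 0.25719 → i = 59.527°, r = 40.356°, D_min = 137.630°, rainbow angle = 42.370°.
Angular width = |40.787° − 42.370°| = 1.583°.

1.58°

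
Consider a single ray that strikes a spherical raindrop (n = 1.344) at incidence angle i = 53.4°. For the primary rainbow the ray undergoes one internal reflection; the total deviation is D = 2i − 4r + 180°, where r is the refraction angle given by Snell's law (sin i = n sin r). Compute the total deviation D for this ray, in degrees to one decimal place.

sin r = sin 53.4° / 1.344 = 0.8028/1.344 = 0.5973; r = 36.68°.
D = 2·53.4° − 4·36.68° + 180° = 106.80° − 146.72° + 180° = 140.08°.

140.1°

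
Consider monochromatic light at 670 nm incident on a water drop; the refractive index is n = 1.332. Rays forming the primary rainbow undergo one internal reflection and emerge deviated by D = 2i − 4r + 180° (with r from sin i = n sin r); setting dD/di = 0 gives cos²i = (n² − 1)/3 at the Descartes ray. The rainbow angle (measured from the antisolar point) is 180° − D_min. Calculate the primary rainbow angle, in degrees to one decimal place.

cos²i = (1.77422 − 1)/3 = 0.25807; i = arccos(0.50801) = 59.469°.
sin r = sin 59.469°/1.332 = 0.64666; r = 40.290°.
D_min = 2·59.469° − 4·40.290° + 180° = 137.776°.
Rainbow angle = 180° − D_min = 42.224°.

42.2°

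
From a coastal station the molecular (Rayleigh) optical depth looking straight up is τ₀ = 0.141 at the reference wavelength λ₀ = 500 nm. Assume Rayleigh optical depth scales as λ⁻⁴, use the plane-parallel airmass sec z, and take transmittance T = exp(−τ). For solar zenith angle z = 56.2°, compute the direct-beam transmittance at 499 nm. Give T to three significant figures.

sec 56.2° = 1.7976.
τ = 0.141 × (500/499)⁴ × 1.7976 = 0.141 × 1.0080 × 1.7976 = 0.2555.
T = exp(−0.2555) = 0.7745.

0.775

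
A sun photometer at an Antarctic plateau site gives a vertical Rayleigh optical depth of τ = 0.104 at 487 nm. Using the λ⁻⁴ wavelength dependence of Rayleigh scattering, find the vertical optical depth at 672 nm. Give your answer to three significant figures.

0.0287

τ(672 nm) = τ(487 nm) × (487/672)⁴ = 0.104 × (0.7247)⁴ = 0.104 × 0.2758 = 0.0287.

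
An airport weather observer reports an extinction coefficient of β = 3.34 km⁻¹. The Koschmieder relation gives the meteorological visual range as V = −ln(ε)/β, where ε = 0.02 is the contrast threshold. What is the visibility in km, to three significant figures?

V = −ln(0.02) / 3.34 = 3.912 / 3.34 = 1.1713 km.

1.17 km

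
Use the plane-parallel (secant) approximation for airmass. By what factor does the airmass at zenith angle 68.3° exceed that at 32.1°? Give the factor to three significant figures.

X(68.3°)/X(32.1°) = sec 68.3° / sec 32.1° = cos 32.1° / cos 68.3° = 0.8471/0.3697 = 2.2911.

2.29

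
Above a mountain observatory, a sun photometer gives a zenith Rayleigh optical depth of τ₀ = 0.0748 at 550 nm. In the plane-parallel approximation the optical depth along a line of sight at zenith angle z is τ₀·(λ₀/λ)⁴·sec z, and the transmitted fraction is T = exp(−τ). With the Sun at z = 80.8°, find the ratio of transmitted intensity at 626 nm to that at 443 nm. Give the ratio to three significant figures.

2.30

Airmass: sec 80.8° = 6.2546.
τ(626 nm) = 0.0748 × (550/626)⁴ × 6.2546 = 0.0748 × 0.5959 × 6.2546 = 0.2788.
τ(443 nm) = 0.0748 × (550/443)⁴ × 6.2546 = 0.0748 × 2.3759 × 6.2546 = 1.1116.
T(626)/T(443) = exp(τ_B − τ_A) = exp(0.8328) = 2.2998.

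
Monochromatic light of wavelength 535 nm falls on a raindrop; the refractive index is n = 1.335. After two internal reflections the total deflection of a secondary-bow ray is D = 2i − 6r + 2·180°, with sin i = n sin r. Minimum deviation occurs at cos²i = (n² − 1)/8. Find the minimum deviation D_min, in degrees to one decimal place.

231.4°

cos²i = (1.78222 − 1)/8 = 0.09778; i = arccos(0.31269) = 71.778°.
sin r = sin 71.778°/1.335 = 0.71150; r = 45.357°.
D_min = 2·71.778° − 6·45.357° + 360° = 231.414°.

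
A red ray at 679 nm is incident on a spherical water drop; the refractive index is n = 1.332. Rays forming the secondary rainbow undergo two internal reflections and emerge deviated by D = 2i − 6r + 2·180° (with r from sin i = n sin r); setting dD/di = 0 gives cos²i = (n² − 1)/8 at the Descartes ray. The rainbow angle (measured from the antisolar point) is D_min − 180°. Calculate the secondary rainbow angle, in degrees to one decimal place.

cos²i = (1.77422 − 1)/8 = 0.09678; i = arccos(0.31109) = 71.875°.
sin r = sin 71.875°/1.332 = 0.71350; r = 45.520°.
D_min = 2·71.875° − 6·45.520° + 360° = 230.628°.
Rainbow angle = D_min − 180° = 50.628°.

50.6°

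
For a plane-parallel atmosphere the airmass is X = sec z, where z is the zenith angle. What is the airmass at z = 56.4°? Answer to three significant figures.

1.81

X = sec z = 1/cos 56.4° = 1/0.5534 = 1.8070.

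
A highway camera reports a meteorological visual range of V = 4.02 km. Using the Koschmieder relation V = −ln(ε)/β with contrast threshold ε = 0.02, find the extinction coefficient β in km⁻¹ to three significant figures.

0.973 km⁻¹

β = −ln(0.02) / V = 3.912 / 4.02 = 0.9731 km⁻¹.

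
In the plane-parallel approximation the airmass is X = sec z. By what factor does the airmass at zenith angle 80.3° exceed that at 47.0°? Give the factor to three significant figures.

4.05

X(80.3°)/X(47.0°) = sec 80.3° / sec 47.0° = cos 47.0° / cos 80.3° = 0.6820/0.1685 = 4.0477.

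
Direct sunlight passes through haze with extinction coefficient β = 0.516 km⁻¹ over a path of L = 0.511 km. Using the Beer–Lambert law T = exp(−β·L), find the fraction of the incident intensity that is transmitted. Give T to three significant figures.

0.768

τ = β·L = 0.516 × 0.511 = 0.2637.
T = exp(−0.2637) = 0.7682.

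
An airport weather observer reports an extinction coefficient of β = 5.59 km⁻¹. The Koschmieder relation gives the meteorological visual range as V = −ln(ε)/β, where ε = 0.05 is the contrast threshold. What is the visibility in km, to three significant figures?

V = −ln(0.05) / 5.59 = 2.996 / 5.59 = 0.5359 km.

0.536 km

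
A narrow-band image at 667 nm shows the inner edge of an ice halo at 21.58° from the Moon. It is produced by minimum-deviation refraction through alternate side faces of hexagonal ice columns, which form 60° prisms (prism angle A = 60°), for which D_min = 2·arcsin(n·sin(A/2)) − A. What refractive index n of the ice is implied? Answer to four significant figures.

Rearranging: n = sin((D_min + A)/2) / sin(A/2).
(D_min + A)/2 = (21.58° + 60°)/2 = 40.790°.
n = sin 40.790° / sin 30° = 0.6533 / 0.5000 = 1.3066.

1.307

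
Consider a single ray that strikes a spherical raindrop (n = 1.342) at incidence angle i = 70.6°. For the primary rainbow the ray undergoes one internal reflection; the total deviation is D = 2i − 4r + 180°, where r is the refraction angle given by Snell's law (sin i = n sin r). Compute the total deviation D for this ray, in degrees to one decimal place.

142.6°

sin r = sin 70.6° / 1.342 = 0.9432/1.342 = 0.7028; r = 44.66°.
D = 2·70.6° − 4·44.66° + 180° = 141.20° − 178.62° + 180° = 142.58°.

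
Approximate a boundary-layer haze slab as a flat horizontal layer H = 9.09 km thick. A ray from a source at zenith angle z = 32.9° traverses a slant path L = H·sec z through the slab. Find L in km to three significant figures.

10.8 km

sec z = 1/cos 32.9° = 1.1910.
L = 9.09 × 1.1910 = 10.826 km.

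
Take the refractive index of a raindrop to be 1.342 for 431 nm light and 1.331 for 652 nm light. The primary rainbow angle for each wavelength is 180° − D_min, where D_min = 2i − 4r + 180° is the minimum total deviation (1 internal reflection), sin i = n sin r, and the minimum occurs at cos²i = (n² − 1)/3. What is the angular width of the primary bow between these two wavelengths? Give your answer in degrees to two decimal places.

1.58°

At 431 nm (n = 1.342): cos²i = 0.26699 → i = 58.888°, r = 39.641°, D_min = 139.213°, rainbow angle = 40.787°.
At 652 nm (n = 1.331): cos²i = 0.25719 → i = 59.527°, r = 40.356°, D_min = 137.630°, rainbow angle = 42.370°.
Angular width = |40.787° − 42.370°| = 1.583°.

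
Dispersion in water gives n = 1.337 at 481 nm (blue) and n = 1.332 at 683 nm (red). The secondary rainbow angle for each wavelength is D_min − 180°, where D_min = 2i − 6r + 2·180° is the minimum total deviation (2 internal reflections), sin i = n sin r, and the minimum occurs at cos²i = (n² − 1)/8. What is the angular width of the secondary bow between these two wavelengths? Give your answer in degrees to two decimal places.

At 481 nm (n = 1.337): cos²i = 0.09845 → i = 71.714°, r = 45.249°, D_min = 231.934°, rainbow angle = 51.934°.
At 683 nm (n = 1.332): cos²i = 0.09678 → i = 71.875°, r = 45.520°, D_min = 230.628°, rainbow angle = 50.628°.
Angular width = |51.934° − 50.628°| = 1.305°.

1.31°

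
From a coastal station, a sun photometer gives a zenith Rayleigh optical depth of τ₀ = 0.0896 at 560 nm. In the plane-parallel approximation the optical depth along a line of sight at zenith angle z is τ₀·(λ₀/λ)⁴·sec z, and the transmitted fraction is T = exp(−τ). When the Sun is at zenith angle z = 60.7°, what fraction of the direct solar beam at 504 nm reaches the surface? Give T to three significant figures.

0.756

sec 60.7° = 2.0434.
τ = 0.0896 × (560/504)⁴ × 2.0434 = 0.0896 × 1.5242 × 2.0434 = 0.2791.
T = exp(−0.2791) = 0.7565.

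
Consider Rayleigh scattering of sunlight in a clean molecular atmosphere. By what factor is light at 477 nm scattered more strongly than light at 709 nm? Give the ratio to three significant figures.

Rayleigh scattering ∝ λ⁻⁴, so the ratio of coefficients is the inverse fourth power of the wavelength ratio.
σ(477)/σ(709) = (709/477)⁴ = (1.4864)⁴ = 4.881.

4.88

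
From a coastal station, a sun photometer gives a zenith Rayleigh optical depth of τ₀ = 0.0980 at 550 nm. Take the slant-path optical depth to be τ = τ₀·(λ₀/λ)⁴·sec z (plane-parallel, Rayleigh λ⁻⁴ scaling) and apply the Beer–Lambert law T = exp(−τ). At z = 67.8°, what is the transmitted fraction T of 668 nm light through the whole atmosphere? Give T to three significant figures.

sec 67.8° = 2.6466.
τ = 0.0980 × (550/668)⁴ × 2.6466 = 0.0980 × 0.4596 × 2.6466 = 0.1192.
T = exp(−0.1192) = 0.8876.

0.888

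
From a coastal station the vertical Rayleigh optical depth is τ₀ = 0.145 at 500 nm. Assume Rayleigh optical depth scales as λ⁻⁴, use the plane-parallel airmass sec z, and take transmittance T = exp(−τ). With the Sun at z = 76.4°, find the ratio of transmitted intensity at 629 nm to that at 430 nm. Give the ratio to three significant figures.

Airmass: sec 76.4° = 4.2527.
τ(629 nm) = 0.145 × (500/629)⁴ × 4.2527 = 0.145 × 0.3993 × 4.2527 = 0.2462.
τ(430 nm) = 0.145 × (500/430)⁴ × 4.2527 = 0.145 × 1.8281 × 4.2527 = 1.1273.
T(629)/T(430) = exp(τ_B − τ_A) = exp(0.8811) = 2.4135.

2.41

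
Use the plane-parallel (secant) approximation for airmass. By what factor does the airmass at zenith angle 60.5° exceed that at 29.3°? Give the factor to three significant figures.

1.77

X(60.5°)/X(29.3°) = sec 60.5° / sec 29.3° = cos 29.3° / cos 60.5° = 0.8721/0.4924 = 1.7710.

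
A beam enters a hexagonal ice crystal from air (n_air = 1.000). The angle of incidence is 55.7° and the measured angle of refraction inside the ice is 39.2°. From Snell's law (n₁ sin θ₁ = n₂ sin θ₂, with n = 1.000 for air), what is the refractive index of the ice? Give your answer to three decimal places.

1.307

n = sin θ_i / sin θ_r = sin 55.7° / sin 39.2° = 0.8261 / 0.6320 = 1.3071.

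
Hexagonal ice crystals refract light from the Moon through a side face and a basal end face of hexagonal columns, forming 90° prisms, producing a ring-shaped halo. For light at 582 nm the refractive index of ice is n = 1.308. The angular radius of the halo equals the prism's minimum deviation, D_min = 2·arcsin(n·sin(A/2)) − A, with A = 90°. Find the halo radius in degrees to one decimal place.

45.3°

n·sin(A/2) = 1.308 × sin 45° = 1.308 × 0.7071 = 0.9249.
D_min = 2·arcsin(0.9249) − 90° = 2 × 67.653° − 90° = 45.305°.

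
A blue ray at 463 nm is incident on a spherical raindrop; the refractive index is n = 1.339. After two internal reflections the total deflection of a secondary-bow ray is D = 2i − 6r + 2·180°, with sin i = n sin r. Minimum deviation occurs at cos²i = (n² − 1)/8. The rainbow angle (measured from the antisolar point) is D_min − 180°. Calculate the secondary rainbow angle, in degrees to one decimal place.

cos²i = (1.79292 − 1)/8 = 0.09912; i = arccos(0.31483) = 71.650°.
sin r = sin 71.650°/1.339 = 0.70885; r = 45.141°.
D_min = 2·71.650° − 6·45.141° + 360° = 232.451°.
Rainbow angle = D_min − 180° = 52.451°.

52.5°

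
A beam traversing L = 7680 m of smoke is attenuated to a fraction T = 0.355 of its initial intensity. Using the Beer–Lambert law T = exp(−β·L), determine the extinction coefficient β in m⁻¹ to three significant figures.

Beer–Lambert: T = exp(−βL) ⇒ β = −ln(T)/L = −ln(0.355)/7680 = 1.0356/7680 = 0.0001348 m⁻¹.

0.000135 m⁻¹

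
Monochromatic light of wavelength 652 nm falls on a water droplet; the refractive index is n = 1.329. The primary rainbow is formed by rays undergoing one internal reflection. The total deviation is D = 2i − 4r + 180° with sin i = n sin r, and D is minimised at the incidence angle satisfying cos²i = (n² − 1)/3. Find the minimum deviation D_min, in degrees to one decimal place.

137.3°

cos²i = (1.76624 − 1)/3 = 0.25541; i = arccos(0.50538) = 59.643°.
sin r = sin 59.643°/1.329 = 0.64928; r = 40.487°.
D_min = 2·59.643° − 4·40.487° + 180° = 137.337°.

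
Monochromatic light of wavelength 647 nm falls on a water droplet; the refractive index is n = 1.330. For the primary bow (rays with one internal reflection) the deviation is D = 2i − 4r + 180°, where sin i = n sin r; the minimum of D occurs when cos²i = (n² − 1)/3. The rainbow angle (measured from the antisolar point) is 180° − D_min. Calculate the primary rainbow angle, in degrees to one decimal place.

cos²i = (1.76890 − 1)/3 = 0.25630; i = arccos(0.50626) = 59.585°.
sin r = sin 59.585°/1.330 = 0.64841; r = 40.422°.
D_min = 2·59.585° − 4·40.422° + 180° = 137.484°.
Rainbow angle = 180° − D_min = 42.516°.

42.5°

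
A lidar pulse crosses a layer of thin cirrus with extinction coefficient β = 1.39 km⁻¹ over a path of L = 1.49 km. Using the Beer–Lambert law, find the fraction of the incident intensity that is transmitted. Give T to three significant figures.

0.126

τ = β·L = 1.39 × 1.49 = 2.0711.
T = exp(−2.0711) = 0.1260.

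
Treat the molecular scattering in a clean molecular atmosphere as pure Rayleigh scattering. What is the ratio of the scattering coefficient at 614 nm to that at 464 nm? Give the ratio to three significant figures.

Rayleigh scattering ∝ λ⁻⁴, so the ratio of coefficients is the inverse fourth power of the wavelength ratio.
σ(614)/σ(464) = (464/614)⁴ = (0.7557)⁴ = 0.3261.

0.326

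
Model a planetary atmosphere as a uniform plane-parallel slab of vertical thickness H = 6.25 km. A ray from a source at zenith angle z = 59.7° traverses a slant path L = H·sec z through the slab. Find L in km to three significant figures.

12.4 km

sec z = 1/cos 59.7° = 1.9821.
L = 6.25 × 1.9821 = 12.388 km.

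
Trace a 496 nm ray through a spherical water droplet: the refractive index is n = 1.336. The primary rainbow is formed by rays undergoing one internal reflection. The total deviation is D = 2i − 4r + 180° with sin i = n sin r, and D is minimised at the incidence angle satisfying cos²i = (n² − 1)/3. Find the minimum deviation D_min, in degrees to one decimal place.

cos²i = (1.78490 − 1)/3 = 0.26163; i = arccos(0.51150) = 59.236°.
sin r = sin 59.236°/1.336 = 0.64318; r = 40.029°.
D_min = 2·59.236° − 4·40.029° + 180° = 138.356°.

138.4°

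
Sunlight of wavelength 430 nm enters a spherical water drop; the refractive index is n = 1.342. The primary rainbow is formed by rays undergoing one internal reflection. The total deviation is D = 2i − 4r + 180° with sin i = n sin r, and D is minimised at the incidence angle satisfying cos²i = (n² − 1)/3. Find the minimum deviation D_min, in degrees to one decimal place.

cos²i = (1.80096 − 1)/3 = 0.26699; i = arccos(0.51671) = 58.888°.
sin r = sin 58.888°/1.342 = 0.63797; r = 39.641°.
D_min = 2·58.888° − 4·39.641° + 180° = 139.213°.

139.2°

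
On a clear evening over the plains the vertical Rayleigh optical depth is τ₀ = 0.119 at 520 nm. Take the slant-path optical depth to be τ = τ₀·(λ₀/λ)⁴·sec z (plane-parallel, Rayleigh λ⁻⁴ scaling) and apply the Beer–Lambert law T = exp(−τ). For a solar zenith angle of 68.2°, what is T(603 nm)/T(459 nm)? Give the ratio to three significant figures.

Airmass: sec 68.2° = 2.6927.
τ(603 nm) = 0.119 × (520/603)⁴ × 2.6927 = 0.119 × 0.5530 × 2.6927 = 0.1772.
τ(459 nm) = 0.119 × (520/459)⁴ × 2.6927 = 0.119 × 1.6473 × 2.6927 = 0.5278.
T(603)/T(459) = exp(τ_B − τ_A) = exp(0.3506) = 1.4200.

1.42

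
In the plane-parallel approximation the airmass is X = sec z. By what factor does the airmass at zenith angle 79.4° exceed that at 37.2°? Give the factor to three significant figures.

X(79.4°)/X(37.2°) = sec 79.4° / sec 37.2° = cos 37.2° / cos 79.4° = 0.7965/0.1840 = 4.3301.

4.33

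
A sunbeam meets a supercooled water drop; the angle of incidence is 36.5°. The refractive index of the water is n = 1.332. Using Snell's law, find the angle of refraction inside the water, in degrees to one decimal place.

Snell: sin θ_r = sin θ_i / n = sin 36.5° / 1.332 = 0.5948 / 1.332 = 0.4466.
θ_r = arcsin(0.4466) = 26.52°.

26.5°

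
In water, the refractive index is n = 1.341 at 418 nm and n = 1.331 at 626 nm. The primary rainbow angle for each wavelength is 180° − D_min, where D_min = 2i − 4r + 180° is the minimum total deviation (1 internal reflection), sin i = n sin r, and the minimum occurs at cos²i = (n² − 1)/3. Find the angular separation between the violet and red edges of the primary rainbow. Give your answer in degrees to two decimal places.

At 418 nm (n = 1.341): cos²i = 0.26609 → i = 58.946°, r = 39.705°, D_min = 139.071°, rainbow angle = 40.929°.
At 626 nm (n = 1.331): cos²i = 0.25719 → i = 59.527°, r = 40.356°, D_min = 137.630°, rainbow angle = 42.370°.
Angular width = |40.929° − 42.370°| = 1.441°.

1.44°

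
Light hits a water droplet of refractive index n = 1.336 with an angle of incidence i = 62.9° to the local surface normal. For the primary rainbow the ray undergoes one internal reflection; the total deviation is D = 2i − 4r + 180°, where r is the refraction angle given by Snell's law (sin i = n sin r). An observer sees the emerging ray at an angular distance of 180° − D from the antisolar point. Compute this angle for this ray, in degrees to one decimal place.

sin r = sin 62.9° / 1.336 = 0.8902/1.336 = 0.6663; r = 41.78°.
D = 2·62.9° − 4·41.78° + 180° = 125.80° − 167.14° + 180° = 138.66°.
Angle from antisolar point = 180° − D = 41.34°.

41.3°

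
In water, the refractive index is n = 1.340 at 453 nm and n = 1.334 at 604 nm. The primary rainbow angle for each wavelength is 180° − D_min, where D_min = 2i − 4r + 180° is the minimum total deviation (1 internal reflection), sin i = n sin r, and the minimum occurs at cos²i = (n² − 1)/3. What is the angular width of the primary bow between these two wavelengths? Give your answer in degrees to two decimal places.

At 453 nm (n = 1.340): cos²i = 0.26520 → i = 59.004°, r = 39.770°, D_min = 138.929°, rainbow angle = 41.071°.
At 604 nm (n = 1.334): cos²i = 0.25985 → i = 59.352°, r = 40.159°, D_min = 138.067°, rainbow angle = 41.933°.
Angular width = |41.071° − 41.933°| = 0.862°.

0.86°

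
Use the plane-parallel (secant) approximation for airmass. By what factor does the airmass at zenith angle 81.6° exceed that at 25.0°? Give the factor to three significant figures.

6.20

X(81.6°)/X(25.0°) = sec 81.6° / sec 25.0° = cos 25.0° / cos 81.6° = 0.9063/0.1461 = 6.2041.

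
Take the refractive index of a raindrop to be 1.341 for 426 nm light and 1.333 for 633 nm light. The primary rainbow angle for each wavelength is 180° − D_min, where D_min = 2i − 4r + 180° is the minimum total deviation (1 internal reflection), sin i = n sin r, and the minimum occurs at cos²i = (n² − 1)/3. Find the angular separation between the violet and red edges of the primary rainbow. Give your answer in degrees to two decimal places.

At 426 nm (n = 1.341): cos²i = 0.26609 → i = 58.946°, r = 39.705°, D_min = 139.071°, rainbow angle = 40.929°.
At 633 nm (n = 1.333): cos²i = 0.25896 → i = 59.410°, r = 40.225°, D_min = 137.922°, rainbow angle = 42.078°.
Angular width = |40.929° − 42.078°| = 1.149°.

1.15°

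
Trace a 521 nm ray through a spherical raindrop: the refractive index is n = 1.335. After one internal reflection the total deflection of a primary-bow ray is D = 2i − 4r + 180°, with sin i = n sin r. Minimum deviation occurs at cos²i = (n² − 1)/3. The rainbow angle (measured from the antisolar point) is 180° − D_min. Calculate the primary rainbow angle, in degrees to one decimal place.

cos²i = (1.78222 − 1)/3 = 0.26074; i = arccos(0.51063) = 59.294°.
sin r = sin 59.294°/1.335 = 0.64405; r = 40.094°.
D_min = 2·59.294° − 4·40.094° + 180° = 138.212°.
Rainbow angle = 180° − D_min = 41.788°.

41.8°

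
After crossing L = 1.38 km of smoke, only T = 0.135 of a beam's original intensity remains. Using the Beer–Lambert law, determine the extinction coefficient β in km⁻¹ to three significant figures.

1.45 km⁻¹

Beer–Lambert: T = exp(−βL) ⇒ β = −ln(T)/L = −ln(0.135)/1.38 = 2.0025/1.38 = 1.451 km⁻¹.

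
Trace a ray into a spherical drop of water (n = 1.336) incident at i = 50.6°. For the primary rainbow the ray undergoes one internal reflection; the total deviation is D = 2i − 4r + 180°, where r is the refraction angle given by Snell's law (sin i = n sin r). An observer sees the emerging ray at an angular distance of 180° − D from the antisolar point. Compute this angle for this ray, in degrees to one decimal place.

40.2°

sin r = sin 50.6° / 1.336 = 0.7727/1.336 = 0.5784; r = 35.34°.
D = 2·50.6° − 4·35.34° + 180° = 101.20° − 141.35° + 180° = 139.85°.
Angle from antisolar point = 180° − D = 40.15°.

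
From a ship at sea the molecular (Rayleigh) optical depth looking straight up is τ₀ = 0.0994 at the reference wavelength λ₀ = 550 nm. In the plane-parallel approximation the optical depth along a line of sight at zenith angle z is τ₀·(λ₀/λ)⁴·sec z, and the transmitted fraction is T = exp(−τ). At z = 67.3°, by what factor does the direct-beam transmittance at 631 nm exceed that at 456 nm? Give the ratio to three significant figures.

1.49

Airmass: sec 67.3° = 2.5913.
τ(631 nm) = 0.0994 × (550/631)⁴ × 2.5913 = 0.0994 × 0.5772 × 2.5913 = 0.1487.
τ(456 nm) = 0.0994 × (550/456)⁴ × 2.5913 = 0.0994 × 2.1164 × 2.5913 = 0.5451.
T(631)/T(456) = exp(τ_B − τ_A) = exp(0.3965) = 1.4865.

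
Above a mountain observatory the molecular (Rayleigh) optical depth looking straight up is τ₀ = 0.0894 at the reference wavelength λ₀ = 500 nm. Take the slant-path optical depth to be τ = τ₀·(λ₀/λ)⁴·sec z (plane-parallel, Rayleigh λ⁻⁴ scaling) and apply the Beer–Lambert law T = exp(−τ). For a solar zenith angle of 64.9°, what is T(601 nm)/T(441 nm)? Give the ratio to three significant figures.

Airmass: sec 64.9° = 2.3574.
τ(601 nm) = 0.0894 × (500/601)⁴ × 2.3574 = 0.0894 × 0.4791 × 2.3574 = 0.1010.
τ(441 nm) = 0.0894 × (500/441)⁴ × 2.3574 = 0.0894 × 1.6524 × 2.3574 = 0.3483.
T(601)/T(441) = exp(τ_B − τ_A) = exp(0.2473) = 1.2806.

1.28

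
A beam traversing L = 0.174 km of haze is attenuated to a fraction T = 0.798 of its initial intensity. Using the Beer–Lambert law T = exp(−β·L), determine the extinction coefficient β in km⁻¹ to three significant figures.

1.30 km⁻¹

Beer–Lambert: T = exp(−βL) ⇒ β = −ln(T)/L = −ln(0.798)/0.174 = 0.2256/0.174 = 1.297 km⁻¹.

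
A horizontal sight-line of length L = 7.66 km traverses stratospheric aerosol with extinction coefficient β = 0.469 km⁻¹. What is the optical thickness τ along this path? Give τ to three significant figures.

τ = β·L = 0.469 × 7.66 = 3.5925.

3.59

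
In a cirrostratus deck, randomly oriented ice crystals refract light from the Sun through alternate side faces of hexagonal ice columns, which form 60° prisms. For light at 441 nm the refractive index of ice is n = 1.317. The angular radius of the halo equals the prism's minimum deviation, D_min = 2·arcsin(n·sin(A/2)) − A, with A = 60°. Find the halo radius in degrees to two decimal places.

22.37°

n·sin(A/2) = 1.317 × sin 30° = 1.317 × 0.5000 = 0.6585.
D_min = 2·arcsin(0.6585) − 60° = 2 × 41.186° − 60° = 22.371°.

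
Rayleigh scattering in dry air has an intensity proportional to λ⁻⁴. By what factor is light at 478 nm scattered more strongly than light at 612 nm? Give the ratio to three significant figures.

Rayleigh scattering ∝ λ⁻⁴, so the ratio of coefficients is the inverse fourth power of the wavelength ratio.
σ(478)/σ(612) = (612/478)⁴ = (1.2803)⁴ = 2.687.

2.69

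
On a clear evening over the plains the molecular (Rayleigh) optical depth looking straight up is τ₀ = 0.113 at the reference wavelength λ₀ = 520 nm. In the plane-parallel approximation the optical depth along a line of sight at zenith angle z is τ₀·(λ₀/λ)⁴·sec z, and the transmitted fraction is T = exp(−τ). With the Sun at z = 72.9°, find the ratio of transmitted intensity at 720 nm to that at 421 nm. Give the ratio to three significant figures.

Airmass: sec 72.9° = 3.4009.
τ(720 nm) = 0.113 × (520/720)⁴ × 3.4009 = 0.113 × 0.2721 × 3.4009 = 0.1046.
τ(421 nm) = 0.113 × (520/421)⁴ × 3.4009 = 0.113 × 2.3275 × 3.4009 = 0.8945.
T(720)/T(421) = exp(τ_B − τ_A) = exp(0.7899) = 2.2032.

2.20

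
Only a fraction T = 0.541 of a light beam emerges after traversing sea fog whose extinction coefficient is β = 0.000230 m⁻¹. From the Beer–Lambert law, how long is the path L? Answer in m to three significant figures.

Beer–Lambert: T = exp(−βL) ⇒ L = −ln(T)/β = −ln(0.541)/0.000230 = 0.6143/0.000230 = 2671 m.

2670 m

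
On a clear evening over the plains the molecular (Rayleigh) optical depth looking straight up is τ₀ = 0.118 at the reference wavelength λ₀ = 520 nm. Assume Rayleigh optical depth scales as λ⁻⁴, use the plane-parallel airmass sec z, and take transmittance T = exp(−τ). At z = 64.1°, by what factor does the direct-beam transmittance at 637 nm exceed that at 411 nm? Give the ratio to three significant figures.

1.77

Airmass: sec 64.1° = 2.2894.
τ(637 nm) = 0.118 × (520/637)⁴ × 2.2894 = 0.118 × 0.4441 × 2.2894 = 0.1200.
τ(411 nm) = 0.118 × (520/411)⁴ × 2.2894 = 0.118 × 2.5624 × 2.2894 = 0.6922.
T(637)/T(411) = exp(τ_B − τ_A) = exp(0.5723) = 1.7723.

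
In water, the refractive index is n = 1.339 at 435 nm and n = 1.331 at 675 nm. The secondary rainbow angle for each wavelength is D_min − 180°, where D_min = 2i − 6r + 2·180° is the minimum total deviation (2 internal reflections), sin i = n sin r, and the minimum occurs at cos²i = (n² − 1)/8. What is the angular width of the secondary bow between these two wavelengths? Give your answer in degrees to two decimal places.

At 435 nm (n = 1.339): cos²i = 0.09912 → i = 71.650°, r = 45.141°, D_min = 232.451°, rainbow angle = 52.451°.
At 675 nm (n = 1.331): cos²i = 0.09645 → i = 71.907°, r = 45.575°, D_min = 230.365°, rainbow angle = 50.365°.
Angular width = |52.451° − 50.365°| = 2.086°.

2.09°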